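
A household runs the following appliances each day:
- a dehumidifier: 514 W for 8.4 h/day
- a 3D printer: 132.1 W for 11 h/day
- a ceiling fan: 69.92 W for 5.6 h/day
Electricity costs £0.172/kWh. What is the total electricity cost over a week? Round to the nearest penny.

dehumidifier: 514 W × 8.4 h × 7 d = 30,223 Wh = 30.22 kWh
3D printer: 132.1 W × 11 h × 7 d = 10,172 Wh = 10.17 kWh
ceiling fan: 69.92 W × 5.6 h × 7 d = 2,741 Wh = 2.741 kWh
Total energy = 30.22 + 10.17 + 2.741 = 43.14 kWh
Cost = 43.14 kWh × £0.172 = £7.42

£7.42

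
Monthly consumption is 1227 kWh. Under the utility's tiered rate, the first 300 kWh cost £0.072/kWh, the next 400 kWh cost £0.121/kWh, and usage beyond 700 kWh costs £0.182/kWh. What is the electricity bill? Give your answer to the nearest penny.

£165.91

First 300 kWh × £0.072 = £21.60
Next 400 kWh × £0.121 = £48.40
Remaining 527 kWh × £0.182 = £95.91
Total = £165.91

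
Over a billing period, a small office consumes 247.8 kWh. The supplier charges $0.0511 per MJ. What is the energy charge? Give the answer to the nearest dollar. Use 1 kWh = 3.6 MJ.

$46

247.8 kWh × (3.6 MJ/kWh) = 892.1 MJ
Cost = 892.1 MJ × $0.0511/MJ = $45.59 ≈ $46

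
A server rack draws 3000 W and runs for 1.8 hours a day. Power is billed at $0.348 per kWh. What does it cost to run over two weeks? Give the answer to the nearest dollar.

Energy = 3000 W × 1.8 h/day × 14 days = 75,600 Wh = 75.6 kWh
Cost = 75.6 kWh × $0.348/kWh = $26.31 ≈ $26

$26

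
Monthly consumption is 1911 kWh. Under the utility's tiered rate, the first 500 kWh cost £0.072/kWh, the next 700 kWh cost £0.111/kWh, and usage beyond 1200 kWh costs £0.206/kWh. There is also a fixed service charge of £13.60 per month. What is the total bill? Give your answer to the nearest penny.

£273.77

First 500 kWh × £0.072 = £36.00
Next 700 kWh × £0.111 = £77.70
Remaining 711 kWh × £0.206 = £146.47
Energy charge = £260.17; + service £13.60 = £273.77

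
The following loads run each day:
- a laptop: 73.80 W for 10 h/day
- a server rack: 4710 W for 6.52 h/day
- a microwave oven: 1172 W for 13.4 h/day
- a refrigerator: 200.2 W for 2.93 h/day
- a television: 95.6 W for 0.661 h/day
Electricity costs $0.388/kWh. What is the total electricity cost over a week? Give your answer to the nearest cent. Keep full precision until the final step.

$129.83

laptop: 73.80 W × 10 h × 7 d = 5,166 Wh = 5.166 kWh
server rack: 4710 W × 6.52 h × 7 d = 214,964 Wh = 215 kWh
microwave oven: 1172 W × 13.4 h × 7 d = 109,934 Wh = 109.9 kWh
refrigerator: 200.2 W × 2.93 h × 7 d = 4,106 Wh = 4.106 kWh
television: 95.6 W × 0.661 h × 7 d = 442 Wh = 0.4423 kWh
Total energy = 5.166 + 215 + 109.9 + 4.106 + 0.4423 = 334.6 kWh
Cost = 334.6 kWh × $0.388 = $129.83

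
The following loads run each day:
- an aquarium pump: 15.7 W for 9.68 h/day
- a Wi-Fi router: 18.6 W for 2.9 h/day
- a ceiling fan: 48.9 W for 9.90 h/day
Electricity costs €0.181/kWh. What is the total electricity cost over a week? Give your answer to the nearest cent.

aquarium pump: 15.7 W × 9.68 h × 7 d = 1,064 Wh = 1.064 kWh
Wi-Fi router: 18.6 W × 2.9 h × 7 d = 378 Wh = 0.3776 kWh
ceiling fan: 48.9 W × 9.90 h × 7 d = 3,389 Wh = 3.389 kWh
Total energy = 1.064 + 0.3776 + 3.389 = 4.83 kWh
Cost = 4.83 kWh × €0.181 = €0.87

€0.87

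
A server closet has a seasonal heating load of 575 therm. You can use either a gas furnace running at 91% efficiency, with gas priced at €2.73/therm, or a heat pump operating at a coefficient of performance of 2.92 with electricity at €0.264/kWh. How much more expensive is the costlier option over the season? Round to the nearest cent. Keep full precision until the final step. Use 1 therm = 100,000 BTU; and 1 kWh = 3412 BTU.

€201.37

Heat load = 575 therm × 100,000 = 57,500,000 BTU
Gas: input = 57,500,000 / 0.91 = 63,186,813 BTU = 631.9 therm → 631.9 × €2.73 = €1,725.00
Heat pump: 57,500,000 BTU / 3412 = 16,850 kWh heat; / 2.92 = 5,771 kWh in → × €0.264 = €1,523.63
Difference = |€1,725.00 − €1,523.63| = €201.37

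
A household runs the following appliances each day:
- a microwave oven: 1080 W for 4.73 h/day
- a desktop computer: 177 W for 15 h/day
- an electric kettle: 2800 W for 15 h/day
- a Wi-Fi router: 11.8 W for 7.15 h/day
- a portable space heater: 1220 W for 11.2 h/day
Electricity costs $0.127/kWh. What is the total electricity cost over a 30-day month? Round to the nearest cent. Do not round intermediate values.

microwave oven: 1080 W × 4.73 h × 30 d = 153,252 Wh = 153.3 kWh
desktop computer: 177 W × 15 h × 30 d = 79,650 Wh = 79.65 kWh
electric kettle: 2800 W × 15 h × 30 d = 1,260,000 Wh = 1,260 kWh
Wi-Fi router: 11.8 W × 7.15 h × 30 d = 2,531 Wh = 2.531 kWh
portable space heater: 1220 W × 11.2 h × 30 d = 409,920 Wh = 409.9 kWh
Total energy = 153.3 + 79.65 + 1,260 + 2.531 + 409.9 = 1,905 kWh
Cost = 1,905 kWh × $0.127 = $241.98

$241.98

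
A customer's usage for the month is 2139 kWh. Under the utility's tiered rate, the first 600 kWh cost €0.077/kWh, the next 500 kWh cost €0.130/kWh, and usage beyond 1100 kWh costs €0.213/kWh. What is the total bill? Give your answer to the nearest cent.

First 600 kWh × €0.077 = €46.20
Next 500 kWh × €0.130 = €65.00
Remaining 1039 kWh × €0.213 = €221.31
Total = €332.51

€332.51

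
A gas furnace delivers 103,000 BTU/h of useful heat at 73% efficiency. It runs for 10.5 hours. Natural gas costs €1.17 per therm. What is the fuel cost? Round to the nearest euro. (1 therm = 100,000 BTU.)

€17

Heat delivered = 103,000 BTU/h × 10.5 h = 1,081,500 BTU
Gas input = 1,081,500 / 0.73 = 1,481,507 BTU
= 1,481,507 / 100,000 = 14.82 therm
Cost = 14.82 × €1.17/therm = €17.33 ≈ €17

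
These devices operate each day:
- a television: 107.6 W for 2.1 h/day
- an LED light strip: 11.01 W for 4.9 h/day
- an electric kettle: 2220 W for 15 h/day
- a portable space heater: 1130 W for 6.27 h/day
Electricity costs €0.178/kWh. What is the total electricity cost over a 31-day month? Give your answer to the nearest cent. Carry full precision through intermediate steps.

television: 107.6 W × 2.1 h × 31 d = 7,005 Wh = 7.005 kWh
LED light strip: 11.01 W × 4.9 h × 31 d = 1,672 Wh = 1.672 kWh
electric kettle: 2220 W × 15 h × 31 d = 1,032,300 Wh = 1,032 kWh
portable space heater: 1130 W × 6.27 h × 31 d = 219,638 Wh = 219.6 kWh
Total energy = 7.005 + 1.672 + 1,032 + 219.6 = 1,261 kWh
Cost = 1,261 kWh × €0.178 = €224.39

€224.39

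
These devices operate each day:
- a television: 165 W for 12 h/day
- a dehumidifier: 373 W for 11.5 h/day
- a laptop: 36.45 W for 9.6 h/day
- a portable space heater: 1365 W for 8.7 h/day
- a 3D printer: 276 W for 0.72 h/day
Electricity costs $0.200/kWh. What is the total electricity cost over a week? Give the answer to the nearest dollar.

$26

television: 165 W × 12 h × 7 d = 13,860 Wh = 13.86 kWh
dehumidifier: 373 W × 11.5 h × 7 d = 30,026 Wh = 30.03 kWh
laptop: 36.45 W × 9.6 h × 7 d = 2,449 Wh = 2.449 kWh
portable space heater: 1365 W × 8.7 h × 7 d = 83,128 Wh = 83.13 kWh
3D printer: 276 W × 0.72 h × 7 d = 1,391 Wh = 1.391 kWh
Total energy = 13.86 + 30.03 + 2.449 + 83.13 + 1.391 = 130.9 kWh
Cost = 130.9 kWh × $0.200 = $26.17 ≈ $26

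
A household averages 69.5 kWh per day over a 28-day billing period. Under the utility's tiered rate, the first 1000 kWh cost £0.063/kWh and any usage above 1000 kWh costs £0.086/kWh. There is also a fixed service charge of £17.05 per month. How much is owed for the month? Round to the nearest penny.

£161.41

Usage = 69.5 kWh/day × 28 days = 1946 kWh
First 1000 kWh × £0.063 = £63.00
Remaining 946 kWh × £0.086 = £81.36
Energy charge = £144.36; + service £17.05 = £161.41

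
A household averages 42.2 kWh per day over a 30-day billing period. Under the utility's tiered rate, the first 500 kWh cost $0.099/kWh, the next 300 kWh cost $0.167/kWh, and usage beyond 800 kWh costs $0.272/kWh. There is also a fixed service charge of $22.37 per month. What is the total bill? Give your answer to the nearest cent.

Usage = 42.2 kWh/day × 30 days = 1266 kWh
First 500 kWh × $0.099 = $49.50
Next 300 kWh × $0.167 = $50.10
Remaining 466 kWh × $0.272 = $126.75
Energy charge = $226.35; + service $22.37 = $248.72

$248.72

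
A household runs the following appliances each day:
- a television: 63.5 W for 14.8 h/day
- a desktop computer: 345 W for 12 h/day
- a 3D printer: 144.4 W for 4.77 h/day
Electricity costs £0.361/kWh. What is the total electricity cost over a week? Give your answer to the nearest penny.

£14.58

television: 63.5 W × 14.8 h × 7 d = 6,579 Wh = 6.579 kWh
desktop computer: 345 W × 12 h × 7 d = 28,980 Wh = 28.98 kWh
3D printer: 144.4 W × 4.77 h × 7 d = 4,822 Wh = 4.822 kWh
Total energy = 6.579 + 28.98 + 4.822 = 40.38 kWh
Cost = 40.38 kWh × £0.361 = £14.58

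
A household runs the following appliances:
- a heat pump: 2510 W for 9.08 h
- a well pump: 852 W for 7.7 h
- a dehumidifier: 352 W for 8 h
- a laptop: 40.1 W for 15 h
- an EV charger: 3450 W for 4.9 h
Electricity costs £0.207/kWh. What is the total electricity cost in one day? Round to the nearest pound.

heat pump: 2510 W × 9.08 h = 22,791 Wh = 22.79 kWh
well pump: 852 W × 7.7 h = 6,560 Wh = 6.56 kWh
dehumidifier: 352 W × 8 h = 2,816 Wh = 2.816 kWh
laptop: 40.1 W × 15 h = 602 Wh = 0.6015 kWh
EV charger: 3450 W × 4.9 h = 16,905 Wh = 16.91 kWh
Total energy = 22.79 + 6.56 + 2.816 + 0.6015 + 16.91 = 49.67 kWh
Cost = 49.67 kWh × £0.207 = £10.28 ≈ £10

£10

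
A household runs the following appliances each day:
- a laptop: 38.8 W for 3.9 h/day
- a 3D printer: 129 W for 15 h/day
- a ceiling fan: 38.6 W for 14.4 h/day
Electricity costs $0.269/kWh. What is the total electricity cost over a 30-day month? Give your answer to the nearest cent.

$21.32

laptop: 38.8 W × 3.9 h × 30 d = 4,540 Wh = 4.54 kWh
3D printer: 129 W × 15 h × 30 d = 58,050 Wh = 58.05 kWh
ceiling fan: 38.6 W × 14.4 h × 30 d = 16,675 Wh = 16.68 kWh
Total energy = 4.54 + 58.05 + 16.68 = 79.26 kWh
Cost = 79.26 kWh × $0.269 = $21.32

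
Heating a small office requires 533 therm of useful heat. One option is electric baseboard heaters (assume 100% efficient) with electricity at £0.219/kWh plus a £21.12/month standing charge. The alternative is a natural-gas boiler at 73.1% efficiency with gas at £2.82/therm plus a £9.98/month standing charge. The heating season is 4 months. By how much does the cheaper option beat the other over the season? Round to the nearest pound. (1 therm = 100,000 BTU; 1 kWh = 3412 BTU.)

Heat load = 533 therm × 100,000 = 53,300,000 BTU
Gas: input = 53,300,000 / 0.731 = 72,913,817 BTU = 729.1 therm → 729.1 × £2.82 = £2,056.17; + 4 × £9.98 standing = £2,096.09
Electric: 53,300,000 BTU / 3412 = 15,620 kWh → × £0.219 = £3,421.07; + 4 × £21.12 standing = £3,505.55
Difference = |£2,096.09 − £3,505.55| = £1,409.46 ≈ £1409

£1409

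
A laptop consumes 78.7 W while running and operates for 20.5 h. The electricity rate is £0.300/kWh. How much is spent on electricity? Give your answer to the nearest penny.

Energy = 78.7 W × 20.5 h = 1,613 Wh = 1.613 kWh
Cost = 1.613 kWh × £0.300/kWh = £0.48

£0.48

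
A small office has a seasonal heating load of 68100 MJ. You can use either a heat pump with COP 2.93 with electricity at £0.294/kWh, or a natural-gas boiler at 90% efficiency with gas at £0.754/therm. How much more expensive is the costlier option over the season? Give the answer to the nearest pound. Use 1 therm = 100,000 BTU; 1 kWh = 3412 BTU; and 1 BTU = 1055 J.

Heat load = 68100 MJ = 68,100,000,000 J / 1055 = 64,549,763 BTU
Gas: input = 64,549,763 / 0.90 = 71,721,959 BTU = 717.2 therm → 717.2 × £0.754 = £540.78
Heat pump: 64,549,763 BTU / 3412 = 18,920 kWh heat; / 2.93 = 6,457 kWh in → × £0.294 = £1,898.30
Difference = |£540.78 − £1,898.30| = £1,357.52 ≈ £1358

£1358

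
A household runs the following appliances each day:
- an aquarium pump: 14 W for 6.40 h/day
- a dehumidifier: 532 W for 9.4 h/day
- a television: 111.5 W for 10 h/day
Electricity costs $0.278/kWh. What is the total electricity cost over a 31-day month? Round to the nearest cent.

$53.48

aquarium pump: 14 W × 6.40 h × 31 d = 2,778 Wh = 2.778 kWh
dehumidifier: 532 W × 9.4 h × 31 d = 155,025 Wh = 155 kWh
television: 111.5 W × 10 h × 31 d = 34,565 Wh = 34.56 kWh
Total energy = 2.778 + 155 + 34.56 = 192.4 kWh
Cost = 192.4 kWh × $0.278 = $53.48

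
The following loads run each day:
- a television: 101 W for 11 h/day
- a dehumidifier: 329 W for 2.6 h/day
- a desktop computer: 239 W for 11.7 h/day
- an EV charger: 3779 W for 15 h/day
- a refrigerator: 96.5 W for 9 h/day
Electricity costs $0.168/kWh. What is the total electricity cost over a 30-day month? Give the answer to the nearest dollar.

$314

television: 101 W × 11 h × 30 d = 33,330 Wh = 33.33 kWh
dehumidifier: 329 W × 2.6 h × 30 d = 25,662 Wh = 25.66 kWh
desktop computer: 239 W × 11.7 h × 30 d = 83,889 Wh = 83.89 kWh
EV charger: 3779 W × 15 h × 30 d = 1,700,550 Wh = 1,701 kWh
refrigerator: 96.5 W × 9 h × 30 d = 26,055 Wh = 26.05 kWh
Total energy = 33.33 + 25.66 + 83.89 + 1,701 + 26.05 = 1,869 kWh
Cost = 1,869 kWh × $0.168 = $314.07 ≈ $314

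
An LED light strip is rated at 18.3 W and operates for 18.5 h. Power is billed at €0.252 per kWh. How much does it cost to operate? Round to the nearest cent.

Energy = 18.3 W × 18.5 h = 339 Wh = 0.3386 kWh
Cost = 0.3386 kWh × €0.252/kWh = €0.09

€0.09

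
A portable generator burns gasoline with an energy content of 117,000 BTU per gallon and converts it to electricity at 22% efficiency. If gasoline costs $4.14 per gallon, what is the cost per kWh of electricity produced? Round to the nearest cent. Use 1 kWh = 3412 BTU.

Electrical output per gallon = 117,000 BTU × 0.22 / 3412 BTU/kWh = 7.544 kWh
Cost per kWh = $4.14 / 7.544 kWh = $0.549

$0.55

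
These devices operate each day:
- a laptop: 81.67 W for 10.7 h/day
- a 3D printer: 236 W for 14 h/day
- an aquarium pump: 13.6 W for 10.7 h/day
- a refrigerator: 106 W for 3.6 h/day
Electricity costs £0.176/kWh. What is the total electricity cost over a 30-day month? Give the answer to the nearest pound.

£25

laptop: 81.67 W × 10.7 h × 30 d = 26,216 Wh = 26.22 kWh
3D printer: 236 W × 14 h × 30 d = 99,120 Wh = 99.12 kWh
aquarium pump: 13.6 W × 10.7 h × 30 d = 4,366 Wh = 4.366 kWh
refrigerator: 106 W × 3.6 h × 30 d = 11,448 Wh = 11.45 kWh
Total energy = 26.22 + 99.12 + 4.366 + 11.45 = 141.1 kWh
Cost = 141.1 kWh × £0.176 = £24.84 ≈ £25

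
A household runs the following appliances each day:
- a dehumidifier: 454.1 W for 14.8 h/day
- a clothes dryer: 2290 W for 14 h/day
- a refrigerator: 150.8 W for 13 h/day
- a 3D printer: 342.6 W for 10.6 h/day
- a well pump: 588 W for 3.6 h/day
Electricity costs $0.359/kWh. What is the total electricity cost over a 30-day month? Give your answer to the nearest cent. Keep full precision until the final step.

dehumidifier: 454.1 W × 14.8 h × 30 d = 201,620 Wh = 201.6 kWh
clothes dryer: 2290 W × 14 h × 30 d = 961,800 Wh = 961.8 kWh
refrigerator: 150.8 W × 13 h × 30 d = 58,812 Wh = 58.81 kWh
3D printer: 342.6 W × 10.6 h × 30 d = 108,947 Wh = 108.9 kWh
well pump: 588 W × 3.6 h × 30 d = 63,504 Wh = 63.5 kWh
Total energy = 201.6 + 961.8 + 58.81 + 108.9 + 63.5 = 1,395 kWh
Cost = 1,395 kWh × $0.359 = $500.69

$500.69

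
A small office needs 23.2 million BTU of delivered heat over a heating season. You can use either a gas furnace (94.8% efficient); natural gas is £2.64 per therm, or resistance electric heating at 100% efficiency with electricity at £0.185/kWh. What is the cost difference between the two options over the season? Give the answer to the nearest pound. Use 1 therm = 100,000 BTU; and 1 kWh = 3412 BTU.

Heat load = 23.2 × 10⁶ BTU = 23,200,000 BTU
Gas: input = 23,200,000 / 0.948 = 24,472,574 BTU = 244.7 therm → 244.7 × £2.64 = £646.08
Electric: 23,200,000 BTU / 3412 = 6,800 kWh → × £0.185 = £1,257.91
Difference = |£646.08 − £1,257.91| = £611.84 ≈ £612

£612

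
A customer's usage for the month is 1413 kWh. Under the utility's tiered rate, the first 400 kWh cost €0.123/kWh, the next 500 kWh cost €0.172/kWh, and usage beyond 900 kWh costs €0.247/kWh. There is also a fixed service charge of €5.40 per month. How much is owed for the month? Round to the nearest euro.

First 400 kWh × €0.123 = €49.20
Next 500 kWh × €0.172 = €86.00
Remaining 513 kWh × €0.247 = €126.71
Energy charge = €261.91; + service €5.40 = €267.31 ≈ €267

€267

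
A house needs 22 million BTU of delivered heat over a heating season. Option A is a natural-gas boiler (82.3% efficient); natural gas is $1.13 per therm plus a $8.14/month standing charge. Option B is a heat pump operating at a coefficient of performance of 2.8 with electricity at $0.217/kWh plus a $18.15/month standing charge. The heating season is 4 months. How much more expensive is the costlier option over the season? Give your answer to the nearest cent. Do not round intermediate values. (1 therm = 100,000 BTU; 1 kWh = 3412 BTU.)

Heat load = 22 × 10⁶ BTU = 22,000,000 BTU
Gas: input = 22,000,000 / 0.823 = 26,731,470 BTU = 267.3 therm → 267.3 × $1.13 = $302.07; + 4 × $8.14 standing = $334.63
Heat pump: 22,000,000 BTU / 3412 = 6,448 kWh heat; / 2.8 = 2,303 kWh in → × $0.217 = $499.71; + 4 × $18.15 standing = $572.31
Difference = |$334.63 − $572.31| = $237.68

$237.68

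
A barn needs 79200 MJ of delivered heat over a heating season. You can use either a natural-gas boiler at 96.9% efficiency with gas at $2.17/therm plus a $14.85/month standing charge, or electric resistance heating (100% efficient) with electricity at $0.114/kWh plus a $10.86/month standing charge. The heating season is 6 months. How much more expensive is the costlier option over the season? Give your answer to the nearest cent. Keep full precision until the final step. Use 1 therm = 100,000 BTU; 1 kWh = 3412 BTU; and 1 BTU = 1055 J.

Heat load = 79200 MJ = 79,200,000,000 J / 1055 = 75,071,090 BTU
Gas: input = 75,071,090 / 0.969 = 77,472,745 BTU = 774.7 therm → 774.7 × $2.17 = $1,681.16; + 6 × $14.85 standing = $1,770.26
Electric: 75,071,090 BTU / 3412 = 22,000 kWh → × $0.114 = $2,508.24; + 6 × $10.86 standing = $2,573.40
Difference = |$1,770.26 − $2,573.40| = $803.14

$803.14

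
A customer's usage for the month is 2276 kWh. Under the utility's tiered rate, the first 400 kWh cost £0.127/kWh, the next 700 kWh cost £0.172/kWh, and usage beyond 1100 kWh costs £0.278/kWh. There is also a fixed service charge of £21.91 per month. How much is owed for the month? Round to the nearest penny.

£520.04

First 400 kWh × £0.127 = £50.80
Next 700 kWh × £0.172 = £120.40
Remaining 1176 kWh × £0.278 = £326.93
Energy charge = £498.13; + service £21.91 = £520.04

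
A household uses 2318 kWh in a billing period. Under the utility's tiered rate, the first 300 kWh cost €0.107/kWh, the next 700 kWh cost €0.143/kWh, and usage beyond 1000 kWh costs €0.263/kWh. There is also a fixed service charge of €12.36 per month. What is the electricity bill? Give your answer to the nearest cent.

€491.19

First 300 kWh × €0.107 = €32.10
Next 700 kWh × €0.143 = €100.10
Remaining 1318 kWh × €0.263 = €346.63
Energy charge = €478.83; + service €12.36 = €491.19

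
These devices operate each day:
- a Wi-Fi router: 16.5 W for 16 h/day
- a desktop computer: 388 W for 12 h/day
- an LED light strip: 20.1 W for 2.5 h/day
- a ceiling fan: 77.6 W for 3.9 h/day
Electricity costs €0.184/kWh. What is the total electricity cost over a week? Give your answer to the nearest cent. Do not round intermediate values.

€6.79

Wi-Fi router: 16.5 W × 16 h × 7 d = 1,848 Wh = 1.848 kWh
desktop computer: 388 W × 12 h × 7 d = 32,592 Wh = 32.59 kWh
LED light strip: 20.1 W × 2.5 h × 7 d = 352 Wh = 0.3518 kWh
ceiling fan: 77.6 W × 3.9 h × 7 d = 2,118 Wh = 2.118 kWh
Total energy = 1.848 + 32.59 + 0.3518 + 2.118 = 36.91 kWh
Cost = 36.91 kWh × €0.184 = €6.79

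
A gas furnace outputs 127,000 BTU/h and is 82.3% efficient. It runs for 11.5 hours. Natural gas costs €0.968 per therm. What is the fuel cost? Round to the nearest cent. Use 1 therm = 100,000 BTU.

Heat delivered = 127,000 BTU/h × 11.5 h = 1,460,500 BTU
Gas input = 1,460,500 / 0.823 = 1,774,605 BTU
= 1,774,605 / 100,000 = 17.75 therm
Cost = 17.75 × €0.968/therm = €17.18

€17.18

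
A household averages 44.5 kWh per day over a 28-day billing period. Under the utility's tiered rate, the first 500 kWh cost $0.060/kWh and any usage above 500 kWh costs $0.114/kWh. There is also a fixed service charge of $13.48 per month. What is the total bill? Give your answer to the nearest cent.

Usage = 44.5 kWh/day × 28 days = 1246 kWh
First 500 kWh × $0.060 = $30.00
Remaining 746 kWh × $0.114 = $85.04
Energy charge = $115.04; + service $13.48 = $128.52

$128.52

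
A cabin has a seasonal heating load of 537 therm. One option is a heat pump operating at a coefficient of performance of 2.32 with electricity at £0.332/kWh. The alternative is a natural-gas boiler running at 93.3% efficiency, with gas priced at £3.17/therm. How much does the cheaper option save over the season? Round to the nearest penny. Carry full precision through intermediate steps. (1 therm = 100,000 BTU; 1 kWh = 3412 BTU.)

Heat load = 537 therm × 100,000 = 53,700,000 BTU
Gas: input = 53,700,000 / 0.933 = 57,556,270 BTU = 575.6 therm → 575.6 × £3.17 = £1,824.53
Heat pump: 53,700,000 BTU / 3412 = 15,740 kWh heat; / 2.32 = 6,784 kWh in → × £0.332 = £2,252.24
Difference = |£1,824.53 − £2,252.24| = £427.71

£427.71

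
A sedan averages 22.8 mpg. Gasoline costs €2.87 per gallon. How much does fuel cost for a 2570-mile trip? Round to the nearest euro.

Fuel = 2570 mi / 22.8 mpg = 112.7 gal
Cost = 112.7 gal × €2.87/gal = €323.50 ≈ €324

€324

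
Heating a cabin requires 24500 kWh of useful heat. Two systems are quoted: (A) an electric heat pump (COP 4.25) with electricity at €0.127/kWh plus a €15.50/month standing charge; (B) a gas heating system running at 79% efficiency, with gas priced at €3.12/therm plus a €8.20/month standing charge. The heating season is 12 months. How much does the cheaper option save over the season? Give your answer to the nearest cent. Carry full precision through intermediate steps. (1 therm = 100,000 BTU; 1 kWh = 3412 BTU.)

Heat load = 24500 kWh × 3412 = 83,594,000 BTU
Gas: input = 83,594,000 / 0.79 = 105,815,190 BTU = 1,058 therm → 1,058 × €3.12 = €3,301.43; + 12 × €8.20 standing = €3,399.83
Heat pump: 83,594,000 BTU / 3412 = 24,500 kWh heat; / 4.25 = 5,765 kWh in → × €0.127 = €732.12; + 12 × €15.50 standing = €918.12
Difference = |€3,399.83 − €918.12| = €2,481.72

€2481.72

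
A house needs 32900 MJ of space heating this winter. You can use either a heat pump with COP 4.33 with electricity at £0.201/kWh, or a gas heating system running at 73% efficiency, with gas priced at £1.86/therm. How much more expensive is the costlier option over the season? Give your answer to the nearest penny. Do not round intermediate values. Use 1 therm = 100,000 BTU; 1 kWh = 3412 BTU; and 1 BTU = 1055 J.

£370.30

Heat load = 32900 MJ = 32,900,000,000 J / 1055 = 31,184,834 BTU
Gas: input = 31,184,834 / 0.73 = 42,718,951 BTU = 427.2 therm → 427.2 × £1.86 = £794.57
Heat pump: 31,184,834 BTU / 3412 = 9,140 kWh heat; / 4.33 = 2,111 kWh in → × £0.201 = £424.27
Difference = |£794.57 − £424.27| = £370.30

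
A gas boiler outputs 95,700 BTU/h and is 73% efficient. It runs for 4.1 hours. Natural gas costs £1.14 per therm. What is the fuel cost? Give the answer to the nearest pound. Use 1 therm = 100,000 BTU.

£6

Heat delivered = 95,700 BTU/h × 4.1 h = 392,370 BTU
Gas input = 392,370 / 0.73 = 537,493 BTU
= 537,493 / 100,000 = 5.375 therm
Cost = 5.375 × £1.14/therm = £6.13 ≈ £6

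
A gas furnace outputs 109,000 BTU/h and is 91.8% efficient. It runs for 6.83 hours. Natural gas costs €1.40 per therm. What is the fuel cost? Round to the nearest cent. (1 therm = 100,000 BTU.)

Heat delivered = 109,000 BTU/h × 6.83 h = 744,470 BTU
Gas input = 744,470 / 0.918 = 810,969 BTU
= 810,969 / 100,000 = 8.11 therm
Cost = 8.11 × €1.40/therm = €11.35

€11.35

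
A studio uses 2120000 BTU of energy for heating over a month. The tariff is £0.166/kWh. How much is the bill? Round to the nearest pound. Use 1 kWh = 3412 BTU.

2120000 BTU × (0.00029308 kWh/BTU) = 621.3 kWh
Cost = 621.3 kWh × £0.166/kWh = £103.14 ≈ £103

£103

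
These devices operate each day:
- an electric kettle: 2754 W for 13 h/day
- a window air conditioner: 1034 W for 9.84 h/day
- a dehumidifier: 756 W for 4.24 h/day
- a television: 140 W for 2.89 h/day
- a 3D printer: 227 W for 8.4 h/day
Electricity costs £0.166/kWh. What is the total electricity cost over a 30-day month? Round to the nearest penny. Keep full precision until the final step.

electric kettle: 2754 W × 13 h × 30 d = 1,074,060 Wh = 1,074 kWh
window air conditioner: 1034 W × 9.84 h × 30 d = 305,237 Wh = 305.2 kWh
dehumidifier: 756 W × 4.24 h × 30 d = 96,163 Wh = 96.16 kWh
television: 140 W × 2.89 h × 30 d = 12,138 Wh = 12.14 kWh
3D printer: 227 W × 8.4 h × 30 d = 57,204 Wh = 57.2 kWh
Total energy = 1,074 + 305.2 + 96.16 + 12.14 + 57.2 = 1,545 kWh
Cost = 1,545 kWh × £0.166 = £256.44

£256.44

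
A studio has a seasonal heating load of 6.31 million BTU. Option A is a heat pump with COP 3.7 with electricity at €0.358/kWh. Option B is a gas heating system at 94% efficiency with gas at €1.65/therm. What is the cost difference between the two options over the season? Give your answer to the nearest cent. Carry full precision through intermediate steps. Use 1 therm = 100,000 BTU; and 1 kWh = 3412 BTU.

€68.18

Heat load = 6.31 × 10⁶ BTU = 6,310,000 BTU
Gas: input = 6,310,000 / 0.94 = 6,712,766 BTU = 67.13 therm → 67.13 × €1.65 = €110.76
Heat pump: 6,310,000 BTU / 3412 = 1,849 kWh heat; / 3.7 = 499.8 kWh in → × €0.358 = €178.94
Difference = |€110.76 − €178.94| = €68.18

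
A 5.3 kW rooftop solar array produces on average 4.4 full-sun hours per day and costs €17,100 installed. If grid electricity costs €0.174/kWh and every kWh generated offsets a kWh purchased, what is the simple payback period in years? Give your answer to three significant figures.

11.5 years

Daily generation = 5.3 kW × 4.4 h = 23.32 kWh
Annual generation = 23.32 × 365 = 8511.8 kWh
Annual savings = 8511.8 × €0.174 = €1,481.05
Payback = €17,100 / €1,481.05 = 11.5 years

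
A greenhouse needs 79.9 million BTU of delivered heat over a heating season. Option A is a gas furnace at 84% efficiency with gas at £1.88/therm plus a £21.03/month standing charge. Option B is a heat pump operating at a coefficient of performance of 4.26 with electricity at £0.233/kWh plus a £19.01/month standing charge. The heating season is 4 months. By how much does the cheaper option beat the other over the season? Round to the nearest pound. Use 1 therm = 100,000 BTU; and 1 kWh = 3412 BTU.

Heat load = 79.9 × 10⁶ BTU = 79,900,000 BTU
Gas: input = 79,900,000 / 0.84 = 95,119,048 BTU = 951.2 therm → 951.2 × £1.88 = £1,788.24; + 4 × £21.03 standing = £1,872.36
Heat pump: 79,900,000 BTU / 3412 = 23,420 kWh heat; / 4.26 = 5,497 kWh in → × £0.233 = £1,280.81; + 4 × £19.01 standing = £1,356.85
Difference = |£1,872.36 − £1,356.85| = £515.51 ≈ £516

£516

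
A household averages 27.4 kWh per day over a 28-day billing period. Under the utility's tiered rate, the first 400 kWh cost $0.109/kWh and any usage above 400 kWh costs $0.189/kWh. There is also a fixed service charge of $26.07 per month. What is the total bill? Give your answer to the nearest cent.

Usage = 27.4 kWh/day × 28 days = 767.2 kWh
First 400 kWh × $0.109 = $43.60
Remaining 367.2 kWh × $0.189 = $69.40
Energy charge = $113.00; + service $26.07 = $139.07

$139.07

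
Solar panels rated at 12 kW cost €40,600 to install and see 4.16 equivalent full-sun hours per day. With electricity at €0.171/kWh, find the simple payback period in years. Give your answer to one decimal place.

13.0 years

Daily generation = 12 kW × 4.16 h = 49.92 kWh
Annual generation = 49.92 × 365 = 18221 kWh
Annual savings = 18221 × €0.171 = €3,115.76
Payback = €40,600 / €3,115.76 = 13 years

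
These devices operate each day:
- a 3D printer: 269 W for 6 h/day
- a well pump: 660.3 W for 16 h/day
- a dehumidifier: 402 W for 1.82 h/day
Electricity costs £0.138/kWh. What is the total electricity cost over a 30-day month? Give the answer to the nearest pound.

3D printer: 269 W × 6 h × 30 d = 48,420 Wh = 48.42 kWh
well pump: 660.3 W × 16 h × 30 d = 316,944 Wh = 316.9 kWh
dehumidifier: 402 W × 1.82 h × 30 d = 21,949 Wh = 21.95 kWh
Total energy = 48.42 + 316.9 + 21.95 = 387.3 kWh
Cost = 387.3 kWh × £0.138 = £53.45 ≈ £53

£53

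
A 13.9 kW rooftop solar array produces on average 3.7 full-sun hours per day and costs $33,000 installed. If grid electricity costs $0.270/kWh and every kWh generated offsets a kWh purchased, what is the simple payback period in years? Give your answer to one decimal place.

Daily generation = 13.9 kW × 3.7 h = 51.43 kWh
Annual generation = 51.43 × 365 = 18772 kWh
Annual savings = 18772 × $0.270 = $5,068.43
Payback = $33,000 / $5,068.43 = 6.51 years

6.5 years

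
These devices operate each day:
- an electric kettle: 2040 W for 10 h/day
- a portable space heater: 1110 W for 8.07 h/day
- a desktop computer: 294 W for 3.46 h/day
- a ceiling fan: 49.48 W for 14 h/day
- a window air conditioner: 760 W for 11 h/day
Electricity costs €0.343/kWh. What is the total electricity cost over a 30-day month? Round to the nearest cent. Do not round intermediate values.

€405.71

electric kettle: 2040 W × 10 h × 30 d = 612,000 Wh = 612 kWh
portable space heater: 1110 W × 8.07 h × 30 d = 268,731 Wh = 268.7 kWh
desktop computer: 294 W × 3.46 h × 30 d = 30,517 Wh = 30.52 kWh
ceiling fan: 49.48 W × 14 h × 30 d = 20,782 Wh = 20.78 kWh
window air conditioner: 760 W × 11 h × 30 d = 250,800 Wh = 250.8 kWh
Total energy = 612 + 268.7 + 30.52 + 20.78 + 250.8 = 1,183 kWh
Cost = 1,183 kWh × €0.343 = €405.71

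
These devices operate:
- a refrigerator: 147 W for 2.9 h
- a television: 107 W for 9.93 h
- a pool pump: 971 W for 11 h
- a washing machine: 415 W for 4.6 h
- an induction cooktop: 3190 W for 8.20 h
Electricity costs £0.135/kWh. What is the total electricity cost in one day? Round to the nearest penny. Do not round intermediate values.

refrigerator: 147 W × 2.9 h = 426 Wh = 0.4263 kWh
television: 107 W × 9.93 h = 1,063 Wh = 1.063 kWh
pool pump: 971 W × 11 h = 10,681 Wh = 10.68 kWh
washing machine: 415 W × 4.6 h = 1,909 Wh = 1.909 kWh
induction cooktop: 3190 W × 8.20 h = 26,158 Wh = 26.16 kWh
Total energy = 0.4263 + 1.063 + 10.68 + 1.909 + 26.16 = 40.24 kWh
Cost = 40.24 kWh × £0.135 = £5.43

£5.43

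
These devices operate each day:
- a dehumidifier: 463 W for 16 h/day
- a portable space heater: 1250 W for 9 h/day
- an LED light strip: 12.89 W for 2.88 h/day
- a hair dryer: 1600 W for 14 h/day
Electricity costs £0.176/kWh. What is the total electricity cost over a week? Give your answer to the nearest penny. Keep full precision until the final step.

£50.63

dehumidifier: 463 W × 16 h × 7 d = 51,856 Wh = 51.86 kWh
portable space heater: 1250 W × 9 h × 7 d = 78,750 Wh = 78.75 kWh
LED light strip: 12.89 W × 2.88 h × 7 d = 260 Wh = 0.2599 kWh
hair dryer: 1600 W × 14 h × 7 d = 156,800 Wh = 156.8 kWh
Total energy = 51.86 + 78.75 + 0.2599 + 156.8 = 287.7 kWh
Cost = 287.7 kWh × £0.176 = £50.63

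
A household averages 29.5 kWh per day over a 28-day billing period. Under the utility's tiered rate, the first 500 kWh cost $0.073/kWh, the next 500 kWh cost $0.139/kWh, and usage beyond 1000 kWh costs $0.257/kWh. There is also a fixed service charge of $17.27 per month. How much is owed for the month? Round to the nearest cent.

Usage = 29.5 kWh/day × 28 days = 826 kWh
First 500 kWh × $0.073 = $36.50
Next 326 kWh × $0.139 = $45.31
Remaining tier: 0 kWh (not reached)
Energy charge = $81.81; + service $17.27 = $99.08

$99.08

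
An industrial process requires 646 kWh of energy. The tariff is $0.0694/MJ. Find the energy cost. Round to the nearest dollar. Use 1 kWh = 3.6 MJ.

646 kWh × (3.6 MJ/kWh) = 2,326 MJ
Cost = 2,326 MJ × $0.0694/MJ = $161.40 ≈ $161

$161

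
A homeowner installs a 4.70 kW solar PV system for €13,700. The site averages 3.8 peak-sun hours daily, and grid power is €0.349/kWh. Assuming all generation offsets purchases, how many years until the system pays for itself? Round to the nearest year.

Daily generation = 4.70 kW × 3.8 h = 17.86 kWh
Annual generation = 17.86 × 365 = 6518.9 kWh
Annual savings = 6518.9 × €0.349 = €2,275.10
Payback = €13,700 / €2,275.10 = 6.02 years

6 years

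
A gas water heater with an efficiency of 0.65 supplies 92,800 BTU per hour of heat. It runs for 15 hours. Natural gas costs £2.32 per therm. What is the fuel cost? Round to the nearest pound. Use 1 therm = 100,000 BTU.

Heat delivered = 92,800 BTU/h × 15 h = 1,392,000 BTU
Gas input = 1,392,000 / 0.65 = 2,141,538 BTU
= 2,141,538 / 100,000 = 21.42 therm
Cost = 21.42 × £2.32/therm = £49.68 ≈ £50

£50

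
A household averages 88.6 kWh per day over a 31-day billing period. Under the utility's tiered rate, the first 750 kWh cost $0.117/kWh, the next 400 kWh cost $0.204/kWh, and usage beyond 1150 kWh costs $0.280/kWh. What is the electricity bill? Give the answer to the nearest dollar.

$616

Usage = 88.6 kWh/day × 31 days = 2746.6 kWh
First 750 kWh × $0.117 = $87.75
Next 400 kWh × $0.204 = $81.60
Remaining 1596.6 kWh × $0.280 = $447.05
Total = $616.40 ≈ $616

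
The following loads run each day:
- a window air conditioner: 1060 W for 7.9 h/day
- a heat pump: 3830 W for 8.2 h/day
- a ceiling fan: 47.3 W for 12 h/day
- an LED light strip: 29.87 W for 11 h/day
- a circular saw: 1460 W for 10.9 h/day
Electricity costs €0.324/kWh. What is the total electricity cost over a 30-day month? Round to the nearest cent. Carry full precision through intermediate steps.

€550.06

window air conditioner: 1060 W × 7.9 h × 30 d = 251,220 Wh = 251.2 kWh
heat pump: 3830 W × 8.2 h × 30 d = 942,180 Wh = 942.2 kWh
ceiling fan: 47.3 W × 12 h × 30 d = 17,028 Wh = 17.03 kWh
LED light strip: 29.87 W × 11 h × 30 d = 9,857 Wh = 9.857 kWh
circular saw: 1460 W × 10.9 h × 30 d = 477,420 Wh = 477.4 kWh
Total energy = 251.2 + 942.2 + 17.03 + 9.857 + 477.4 = 1,698 kWh
Cost = 1,698 kWh × €0.324 = €550.06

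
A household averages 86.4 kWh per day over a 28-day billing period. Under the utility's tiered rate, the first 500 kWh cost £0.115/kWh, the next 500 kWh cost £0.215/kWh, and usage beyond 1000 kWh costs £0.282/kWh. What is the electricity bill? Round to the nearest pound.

Usage = 86.4 kWh/day × 28 days = 2419.2 kWh
First 500 kWh × £0.115 = £57.50
Next 500 kWh × £0.215 = £107.50
Remaining 1419.2 kWh × £0.282 = £400.21
Total = £565.21 ≈ £565

£565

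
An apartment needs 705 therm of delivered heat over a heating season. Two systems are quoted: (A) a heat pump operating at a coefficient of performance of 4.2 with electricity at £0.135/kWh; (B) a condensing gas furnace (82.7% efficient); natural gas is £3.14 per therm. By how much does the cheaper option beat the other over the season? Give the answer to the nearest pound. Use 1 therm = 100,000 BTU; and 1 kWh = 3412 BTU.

£2013

Heat load = 705 therm × 100,000 = 70,500,000 BTU
Gas: input = 70,500,000 / 0.827 = 85,247,884 BTU = 852.5 therm → 852.5 × £3.14 = £2,676.78
Heat pump: 70,500,000 BTU / 3412 = 20,660 kWh heat; / 4.2 = 4,920 kWh in → × £0.135 = £664.15
Difference = |£2,676.78 − £664.15| = £2,012.64 ≈ £2013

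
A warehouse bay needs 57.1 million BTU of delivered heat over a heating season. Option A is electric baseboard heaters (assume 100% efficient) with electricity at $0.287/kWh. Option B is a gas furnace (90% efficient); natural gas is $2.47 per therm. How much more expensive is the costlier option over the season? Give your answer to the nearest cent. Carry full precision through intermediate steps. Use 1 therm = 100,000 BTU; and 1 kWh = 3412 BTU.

$3235.88

Heat load = 57.1 × 10⁶ BTU = 57,100,000 BTU
Gas: input = 57,100,000 / 0.90 = 63,444,444 BTU = 634.4 therm → 634.4 × $2.47 = $1,567.08
Electric: 57,100,000 BTU / 3412 = 16,740 kWh → × $0.287 = $4,802.96
Difference = |$1,567.08 − $4,802.96| = $3,235.88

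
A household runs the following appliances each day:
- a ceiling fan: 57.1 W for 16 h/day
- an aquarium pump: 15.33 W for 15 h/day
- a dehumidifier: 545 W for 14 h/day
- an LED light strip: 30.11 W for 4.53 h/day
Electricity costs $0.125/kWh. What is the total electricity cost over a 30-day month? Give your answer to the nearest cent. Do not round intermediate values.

$33.41

ceiling fan: 57.1 W × 16 h × 30 d = 27,408 Wh = 27.41 kWh
aquarium pump: 15.33 W × 15 h × 30 d = 6,898 Wh = 6.899 kWh
dehumidifier: 545 W × 14 h × 30 d = 228,900 Wh = 228.9 kWh
LED light strip: 30.11 W × 4.53 h × 30 d = 4,092 Wh = 4.092 kWh
Total energy = 27.41 + 6.899 + 228.9 + 4.092 = 267.3 kWh
Cost = 267.3 kWh × $0.125 = $33.41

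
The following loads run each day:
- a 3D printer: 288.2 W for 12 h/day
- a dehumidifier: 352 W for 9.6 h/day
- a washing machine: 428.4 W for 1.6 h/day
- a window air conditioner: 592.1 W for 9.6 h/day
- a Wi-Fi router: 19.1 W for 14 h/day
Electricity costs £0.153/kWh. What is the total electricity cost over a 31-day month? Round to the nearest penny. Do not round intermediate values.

3D printer: 288.2 W × 12 h × 31 d = 107,210 Wh = 107.2 kWh
dehumidifier: 352 W × 9.6 h × 31 d = 104,755 Wh = 104.8 kWh
washing machine: 428.4 W × 1.6 h × 31 d = 21,249 Wh = 21.25 kWh
window air conditioner: 592.1 W × 9.6 h × 31 d = 176,209 Wh = 176.2 kWh
Wi-Fi router: 19.1 W × 14 h × 31 d = 8,289 Wh = 8.289 kWh
Total energy = 107.2 + 104.8 + 21.25 + 176.2 + 8.289 = 417.7 kWh
Cost = 417.7 kWh × £0.153 = £63.91

£63.91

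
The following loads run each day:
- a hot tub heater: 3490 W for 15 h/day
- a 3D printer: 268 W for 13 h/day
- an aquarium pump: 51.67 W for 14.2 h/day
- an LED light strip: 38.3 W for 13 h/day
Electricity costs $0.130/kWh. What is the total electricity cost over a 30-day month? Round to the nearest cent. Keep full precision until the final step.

$222.56

hot tub heater: 3490 W × 15 h × 30 d = 1,570,500 Wh = 1,570 kWh
3D printer: 268 W × 13 h × 30 d = 104,520 Wh = 104.5 kWh
aquarium pump: 51.67 W × 14.2 h × 30 d = 22,011 Wh = 22.01 kWh
LED light strip: 38.3 W × 13 h × 30 d = 14,937 Wh = 14.94 kWh
Total energy = 1,570 + 104.5 + 22.01 + 14.94 = 1,712 kWh
Cost = 1,712 kWh × $0.130 = $222.56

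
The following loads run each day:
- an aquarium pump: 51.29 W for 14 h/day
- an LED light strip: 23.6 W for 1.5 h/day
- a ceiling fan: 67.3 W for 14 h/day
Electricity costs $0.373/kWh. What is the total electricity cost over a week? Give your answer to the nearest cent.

$4.43

aquarium pump: 51.29 W × 14 h × 7 d = 5,026 Wh = 5.026 kWh
LED light strip: 23.6 W × 1.5 h × 7 d = 248 Wh = 0.2478 kWh
ceiling fan: 67.3 W × 14 h × 7 d = 6,595 Wh = 6.595 kWh
Total energy = 5.026 + 0.2478 + 6.595 = 11.87 kWh
Cost = 11.87 kWh × $0.373 = $4.43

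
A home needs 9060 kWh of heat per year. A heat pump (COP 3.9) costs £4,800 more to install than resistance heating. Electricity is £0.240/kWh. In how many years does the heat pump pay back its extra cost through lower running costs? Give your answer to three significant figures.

2.97 years

Resistance: 9060 kWh × £0.240 = £2,174.40/yr
Heat pump: 9060 / 3.9 = 2323 kWh in → × £0.240 = £557.54/yr
Annual savings = £1,616.86
Payback = £4,800 / £1,616.86 = 2.97 years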